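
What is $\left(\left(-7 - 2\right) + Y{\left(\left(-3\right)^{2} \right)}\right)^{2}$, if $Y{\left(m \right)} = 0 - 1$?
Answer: $100$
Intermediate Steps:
$Y{\left(m \right)} = -1$ ($Y{\left(m \right)} = 0 - 1 = -1$)
$\left(\left(-7 - 2\right) + Y{\left(\left(-3\right)^{2} \right)}\right)^{2} = \left(\left(-7 - 2\right) - 1\right)^{2} = \left(-9 - 1\right)^{2} = \left(-10\right)^{2} = 100$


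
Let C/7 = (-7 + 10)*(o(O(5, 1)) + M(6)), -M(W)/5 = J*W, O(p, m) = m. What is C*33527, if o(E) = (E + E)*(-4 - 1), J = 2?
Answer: -49284690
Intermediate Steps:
o(E) = -10*E (o(E) = (2*E)*(-5) = -10*E)
M(W) = -10*W
C = -1470 (C = 7*((-7 + 10)*(-10*1 - 10*6)) = 7*(3*(-10 - 60)) = 7*(3*(-70)) = 7*(-210) = -1470)
C*33527 = -1470*33527 = -49284690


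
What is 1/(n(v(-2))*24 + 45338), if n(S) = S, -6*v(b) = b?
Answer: 1/45346 ≈ 2.2053e-5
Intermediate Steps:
v(b) = -b/6
1/(n(v(-2))*24 + 45338) = 1/(-⅙*(-2)*24 + 45338) = 1/((⅓)*24 + 45338) = 1/(8 + 45338) = 1/45346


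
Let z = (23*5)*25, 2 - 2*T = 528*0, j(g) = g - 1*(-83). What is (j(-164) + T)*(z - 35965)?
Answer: 2647200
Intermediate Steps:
j(g) = 83 + g (j(g) = g + 83 = 83 + g)
T = 1 (T = 1 - 264*0 = 1 - ½*0 = 1 + 0 = 1)
z = 2875 (z = 115*25 = 2875)
(j(-164) + T)*(z - 35965) = ((83 - 164) + 1)*(2875 - 35965) = (-81 + 1)*(-33090) = -80*(-33090) = 2647200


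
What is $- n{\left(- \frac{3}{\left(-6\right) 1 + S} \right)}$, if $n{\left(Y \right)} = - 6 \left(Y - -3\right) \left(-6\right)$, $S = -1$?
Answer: $- \frac{864}{7} \approx -123.43$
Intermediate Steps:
$n{\left(Y \right)} = 108 + 36 Y$ ($n{\left(Y \right)} = - 6 \left(Y + 3\right) \left(-6\right) = - 6 \left(3 + Y\right) \left(-6\right) = \left(-18 - 6 Y\right) \left(-6\right) = 108 + 36 Y$)
$- n{\left(- \frac{3}{\left(-6\right) 1 + S} \right)} = - (108 + 36 \left(- \frac{3}{\left(-6\right) 1 - 1}\right)) = - (108 + 36 \left(- \frac{3}{-6 - 1}\right)) = - (108 + 36 \left(- \frac{3}{-7}\right)) = - (108 + 36 \left(\left(-3\right) \left(- \frac{1}{7}\right)\right)) = - (108 + 36 \cdot \frac{3}{7}) = - (108 + \frac{108}{7}) = \left(-1\right) \frac{864}{7} = - \frac{864}{7}$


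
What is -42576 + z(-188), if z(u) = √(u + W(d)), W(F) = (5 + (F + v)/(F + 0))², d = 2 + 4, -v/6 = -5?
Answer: -42576 + I*√67 ≈ -42576.0 + 8.1853*I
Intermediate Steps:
v = 30 (v = -6*(-5) = 30)
d = 6
W(F) = (5 + (30 + F)/F)² (W(F) = (5 + (F + 30)/(F + 0))² = (5 + (30 + F)/F)²)
z(u) = √(121 + u) (z(u) = √(u + 36*(5 + 6)²/6²) = √(u + 36*(1/36)*11²) = √(u + 36*(1/36)*121) = √(u + 121) = √(121 + u))
-42576 + z(-188) = -42576 + √(121 - 188) = -42576 + √(-67) = -42576 + I*√67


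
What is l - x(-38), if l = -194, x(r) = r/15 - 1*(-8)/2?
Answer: -2932/15 ≈ -195.47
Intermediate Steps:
x(r) = 4 + r/15 (x(r) = r*(1/15) + 8*(½) = r/15 + 4 = 4 + r/15)
l - x(-38) = -194 - (4 + (1/15)*(-38)) = -194 - (4 - 38/15) = -194 - 1*22/15 = -194 - 22/15 = -2932/15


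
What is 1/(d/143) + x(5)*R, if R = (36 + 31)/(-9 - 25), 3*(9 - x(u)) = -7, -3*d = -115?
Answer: -6418/345 ≈ -18.603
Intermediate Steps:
d = 115/3 (d = -⅓*(-115) = 115/3 ≈ 38.333)
x(u) = 34/3 (x(u) = 9 - ⅓*(-7) = 9 + 7/3 = 34/3)
R = -67/34 (R = 67/(-34) = 67*(-1/34) = -67/34 ≈ -1.9706)
1/(d/143) + x(5)*R = 1/((115/3)/143) + (34/3)*(-67/34) = 1/((115/3)*(1/143)) - 67/3 = 1/(115/429) - 67/3 = 429/115 - 67/3 = -6418/345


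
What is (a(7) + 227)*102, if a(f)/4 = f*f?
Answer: 43146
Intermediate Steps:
a(f) = 4*f² (a(f) = 4*(f*f) = 4*f²)
(a(7) + 227)*102 = (4*7² + 227)*102 = (4*49 + 227)*102 = (196 + 227)*102 = 423*102 = 43146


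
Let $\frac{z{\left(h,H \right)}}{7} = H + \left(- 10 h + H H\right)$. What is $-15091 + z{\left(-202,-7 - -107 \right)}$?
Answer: $69749$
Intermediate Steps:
$z{\left(h,H \right)} = - 70 h + 7 H + 7 H^{2}$ ($z{\left(h,H \right)} = 7 \left(H + \left(- 10 h + H H\right)\right) = 7 \left(H + \left(- 10 h + H^{2}\right)\right) = 7 \left(H + \left(H^{2} - 10 h\right)\right) = 7 \left(H + H^{2} - 10 h\right) = - 70 h + 7 H + 7 H^{2}$)
$-15091 + z{\left(-202,-7 - -107 \right)} = -15091 + \left(\left(-70\right) \left(-202\right) + 7 \left(-7 - -107\right) + 7 \left(-7 - -107\right)^{2}\right) = -15091 + \left(14140 + 7 \left(-7 + 107\right) + 7 \left(-7 + 107\right)^{2}\right) = -15091 + \left(14140 + 7 \cdot 100 + 7 \cdot 100^{2}\right) = -15091 + \left(14140 + 700 + 7 \cdot 10000\right) = -15091 + \left(14140 + 700 + 70000\right) = -15091 + 84840 = 69749$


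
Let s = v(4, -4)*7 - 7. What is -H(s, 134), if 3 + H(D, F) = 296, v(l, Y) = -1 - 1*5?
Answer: -293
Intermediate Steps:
v(l, Y) = -6 (v(l, Y) = -1 - 5 = -6)
s = -49 (s = -6*7 - 7 = -42 - 7 = -49)
H(D, F) = 293 (H(D, F) = -3 + 296 = 293)
-H(s, 134) = -1*293 = -293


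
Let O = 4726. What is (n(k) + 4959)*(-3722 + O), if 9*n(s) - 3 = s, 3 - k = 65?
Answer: 44750288/9 ≈ 4.9723e+6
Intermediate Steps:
k = -62 (k = 3 - 1*65 = 3 - 65 = -62)
n(s) = ⅓ + s/9
(n(k) + 4959)*(-3722 + O) = ((⅓ + (⅑)*(-62)) + 4959)*(-3722 + 4726) = ((⅓ - 62/9) + 4959)*1004 = (-59/9 + 4959)*1004 = (44572/9)*1004 = 44750288/9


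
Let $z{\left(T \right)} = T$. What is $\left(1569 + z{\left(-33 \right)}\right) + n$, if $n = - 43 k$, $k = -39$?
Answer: $3213$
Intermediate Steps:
$n = 1677$ ($n = \left(-43\right) \left(-39\right) = 1677$)
$\left(1569 + z{\left(-33 \right)}\right) + n = \left(1569 - 33\right) + 1677 = 1536 + 1677 = 3213$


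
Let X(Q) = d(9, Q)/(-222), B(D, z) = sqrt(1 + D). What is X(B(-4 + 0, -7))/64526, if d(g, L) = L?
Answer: -I*sqrt(3)/14324772 ≈ -1.2091e-7*I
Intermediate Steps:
X(Q) = -Q/222 (X(Q) = Q/(-222) = Q*(-1/222) = -Q/222)
X(B(-4 + 0, -7))/64526 = -sqrt(1 + (-4 + 0))/222/64526 = -sqrt(1 - 4)/222*(1/64526) = -I*sqrt(3)/222*(1/64526) = -I*sqrt(3)/14324772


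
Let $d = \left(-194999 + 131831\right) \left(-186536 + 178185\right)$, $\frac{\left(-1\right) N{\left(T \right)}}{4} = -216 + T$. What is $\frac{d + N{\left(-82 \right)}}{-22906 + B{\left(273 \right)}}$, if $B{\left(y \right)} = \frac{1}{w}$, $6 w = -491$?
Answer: $- \frac{64752731390}{2811713} \approx -23030.0$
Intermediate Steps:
$w = - \frac{491}{6}$ ($w = \frac{1}{6} \left(-491\right) = - \frac{491}{6} \approx -81.833$)
$N{\left(T \right)} = 864 - 4 T$ ($N{\left(T \right)} = - 4 \left(-216 + T\right) = 864 - 4 T$)
$d = 527515968$ ($d = \left(-63168\right) \left(-8351\right) = 527515968$)
$B{\left(y \right)} = - \frac{6}{491}$ ($B{\left(y \right)} = \frac{1}{- \frac{491}{6}} = - \frac{6}{491}$)
$\frac{d + N{\left(-82 \right)}}{-22906 + B{\left(273 \right)}} = \frac{527515968 + \left(864 - -328\right)}{-22906 - \frac{6}{491}} = \frac{527515968 + \left(864 + 328\right)}{- \frac{11246852}{491}} = \left(527515968 + 1192\right) \left(- \frac{491}{11246852}\right) = 527517160 \left(- \frac{491}{11246852}\right) = - \frac{64752731390}{2811713}$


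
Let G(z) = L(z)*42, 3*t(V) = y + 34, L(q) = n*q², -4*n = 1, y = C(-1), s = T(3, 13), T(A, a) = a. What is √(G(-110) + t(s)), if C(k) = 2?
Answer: I*√127038 ≈ 356.42*I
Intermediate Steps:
s = 13
y = 2
n = -¼ (n = -¼*1 = -¼ ≈ -0.25000)
L(q) = -q²/4
t(V) = 12 (t(V) = (2 + 34)/3 = (⅓)*36 = 12)
G(z) = -21*z²/2 (G(z) = -z²/4*42 = -21*z²/2)
√(G(-110) + t(s)) = √(-21/2*(-110)² + 12) = √(-21/2*12100 + 12) = √(-127050 + 12) = √(-127038) = I*√127038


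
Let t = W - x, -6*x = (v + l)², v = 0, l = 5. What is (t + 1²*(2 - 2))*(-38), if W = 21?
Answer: -2869/3 ≈ -956.33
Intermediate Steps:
x = -25/6 (x = -(0 + 5)²/6 = -⅙*5² = -⅙*25 = -25/6 ≈ -4.1667)
t = 151/6 (t = 21 - 1*(-25/6) = 21 + 25/6 = 151/6 ≈ 25.167)
(t + 1²*(2 - 2))*(-38) = (151/6 + 1²*(2 - 2))*(-38) = (151/6 + 1*0)*(-38) = (151/6 + 0)*(-38) = (151/6)*(-38) = -2869/3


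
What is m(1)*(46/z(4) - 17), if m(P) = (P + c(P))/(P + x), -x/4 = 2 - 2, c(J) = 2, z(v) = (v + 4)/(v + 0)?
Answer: 18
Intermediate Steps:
z(v) = (4 + v)/v
x = 0 (x = -4*(2 - 2) = -4*0 = 0)
m(P) = (2 + P)/P (m(P) = (P + 2)/(P + 0) = (2 + P)/P)
m(1)*(46/z(4) - 17) = ((2 + 1)/1)*(46/(((4 + 4)/4)) - 17) = (1*3)*(46/(((¼)*8)) - 17) = 3*(46/2 - 17) = 3*(46*(½) - 17) = 3*(23 - 17) = 3*6 = 18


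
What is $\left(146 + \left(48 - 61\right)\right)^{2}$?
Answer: $17689$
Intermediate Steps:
$\left(146 + \left(48 - 61\right)\right)^{2} = \left(146 - 13\right)^{2} = 133^{2} = 17689$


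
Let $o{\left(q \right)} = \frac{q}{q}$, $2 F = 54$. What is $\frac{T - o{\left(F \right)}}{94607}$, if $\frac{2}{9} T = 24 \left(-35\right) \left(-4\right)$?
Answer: $\frac{15119}{94607} \approx 0.15981$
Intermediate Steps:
$F = 27$ ($F = \frac{1}{2} \cdot 54 = 27$)
$o{\left(q \right)} = 1$
$T = 15120$ ($T = \frac{9 \cdot 24 \left(-35\right) \left(-4\right)}{2} = \frac{9 \left(\left(-840\right) \left(-4\right)\right)}{2} = \frac{9}{2} \cdot 3360 = 15120$)
$\frac{T - o{\left(F \right)}}{94607} = \frac{15120 - 1}{94607} = \left(15120 - 1\right) \frac{1}{94607} = 15119 \cdot \frac{1}{94607} = \frac{15119}{94607}$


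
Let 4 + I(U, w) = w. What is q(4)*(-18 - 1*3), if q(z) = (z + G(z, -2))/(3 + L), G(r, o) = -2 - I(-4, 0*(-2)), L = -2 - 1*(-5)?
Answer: -21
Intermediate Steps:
L = 3 (L = -2 + 5 = 3)
I(U, w) = -4 + w
G(r, o) = 2 (G(r, o) = -2 - (-4 + 0*(-2)) = -2 - (-4 + 0) = -2 - 1*(-4) = -2 + 4 = 2)
q(z) = ⅓ + z/6 (q(z) = (z + 2)/(3 + 3) = (2 + z)/6 = ⅓ + z/6)
q(4)*(-18 - 1*3) = (⅓ + (⅙)*4)*(-18 - 1*3) = (⅓ + ⅔)*(-18 - 3) = 1*(-21) = -21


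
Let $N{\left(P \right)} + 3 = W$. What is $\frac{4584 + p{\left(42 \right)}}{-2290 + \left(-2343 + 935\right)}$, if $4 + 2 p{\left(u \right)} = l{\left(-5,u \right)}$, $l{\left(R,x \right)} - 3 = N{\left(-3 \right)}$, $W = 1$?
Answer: $- \frac{9165}{7396} \approx -1.2392$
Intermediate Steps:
$N{\left(P \right)} = -2$ ($N{\left(P \right)} = -3 + 1 = -2$)
$l{\left(R,x \right)} = 1$ ($l{\left(R,x \right)} = 3 - 2 = 1$)
$p{\left(u \right)} = - \frac{3}{2}$ ($p{\left(u \right)} = -2 + \frac{1}{2} \cdot 1 = -2 + \frac{1}{2} = - \frac{3}{2}$)
$\frac{4584 + p{\left(42 \right)}}{-2290 + \left(-2343 + 935\right)} = \frac{4584 - \frac{3}{2}}{-2290 + \left(-2343 + 935\right)} = \frac{9165}{2 \left(-2290 - 1408\right)} = \frac{9165}{2 \left(-3698\right)} = \frac{9165}{2} \left(- \frac{1}{3698}\right) = - \frac{9165}{7396}$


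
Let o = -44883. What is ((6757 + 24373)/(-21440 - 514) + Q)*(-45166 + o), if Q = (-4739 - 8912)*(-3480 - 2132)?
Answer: -75725941129807991/10977 ≈ -6.8986e+12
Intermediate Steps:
Q = 76609412 (Q = -13651*(-5612) = 76609412)
((6757 + 24373)/(-21440 - 514) + Q)*(-45166 + o) = ((6757 + 24373)/(-21440 - 514) + 76609412)*(-45166 - 44883) = (31130/(-21954) + 76609412)*(-90049) = (31130*(-1/21954) + 76609412)*(-90049) = (-15565/10977 + 76609412)*(-90049) = (840941499959/10977)*(-90049) = -75725941129807991/10977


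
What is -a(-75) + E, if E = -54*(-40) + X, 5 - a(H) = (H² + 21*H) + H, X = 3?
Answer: 6133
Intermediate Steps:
a(H) = 5 - H² - 22*H (a(H) = 5 - ((H² + 21*H) + H) = 5 - (H² + 22*H) = 5 + (-H² - 22*H) = 5 - H² - 22*H)
E = 2163 (E = -54*(-40) + 3 = 2160 + 3 = 2163)
-a(-75) + E = -(5 - 1*(-75)² - 22*(-75)) + 2163 = -(5 - 1*5625 + 1650) + 2163 = -(5 - 5625 + 1650) + 2163 = -1*(-3970) + 2163 = 3970 + 2163 = 6133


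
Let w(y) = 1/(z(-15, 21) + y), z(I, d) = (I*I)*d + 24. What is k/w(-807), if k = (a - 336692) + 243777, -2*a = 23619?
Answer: -412823979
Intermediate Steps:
a = -23619/2 (a = -½*23619 = -23619/2 ≈ -11810.)
z(I, d) = 24 + d*I² (z(I, d) = I²*d + 24 = d*I² + 24 = 24 + d*I²)
k = -209449/2 (k = (-23619/2 - 336692) + 243777 = -697003/2 + 243777 = -209449/2 ≈ -1.0472e+5)
w(y) = 1/(4749 + y) (w(y) = 1/((24 + 21*(-15)²) + y) = 1/((24 + 21*225) + y) = 1/((24 + 4725) + y) = 1/(4749 + y))
k/w(-807) = -209449/(2*(1/(4749 - 807))) = -209449/(2*(1/3942)) = -209449/(2*1/3942) = -209449/2*3942 = -412823979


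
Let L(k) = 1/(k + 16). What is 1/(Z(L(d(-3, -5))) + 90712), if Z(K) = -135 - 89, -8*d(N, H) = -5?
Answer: 1/90488 ≈ 1.1051e-5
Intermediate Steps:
d(N, H) = 5/8 (d(N, H) = -1/8*(-5) = 5/8)
L(k) = 1/(16 + k)
Z(K) = -224
1/(Z(L(d(-3, -5))) + 90712) = 1/(-224 + 90712) = 1/90488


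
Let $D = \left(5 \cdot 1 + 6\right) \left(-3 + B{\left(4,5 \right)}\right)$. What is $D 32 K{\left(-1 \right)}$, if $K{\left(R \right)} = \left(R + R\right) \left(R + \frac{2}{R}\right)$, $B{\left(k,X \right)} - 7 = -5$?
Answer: $-2112$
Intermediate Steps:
$B{\left(k,X \right)} = 2$ ($B{\left(k,X \right)} = 7 - 5 = 2$)
$K{\left(R \right)} = 2 R \left(R + \frac{2}{R}\right)$
$D = -11$ ($D = \left(5 \cdot 1 + 6\right) \left(-3 + 2\right) = \left(5 + 6\right) \left(-1\right) = 11 \left(-1\right) = -11$)
$D 32 K{\left(-1 \right)} = \left(-11\right) 32 \left(4 + 2 \left(-1\right)^{2}\right) = - 352 \left(4 + 2 \cdot 1\right) = - 352 \left(4 + 2\right) = \left(-352\right) 6 = -2112$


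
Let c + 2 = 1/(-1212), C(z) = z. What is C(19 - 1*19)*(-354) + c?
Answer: -2425/1212 ≈ -2.0008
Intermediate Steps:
c = -2425/1212 (c = -2 + 1/(-1212) = -2 - 1/1212 = -2425/1212 ≈ -2.0008)
C(19 - 1*19)*(-354) + c = (19 - 1*19)*(-354) - 2425/1212 = (19 - 19)*(-354) - 2425/1212 = 0*(-354) - 2425/1212 = 0 - 2425/1212 = -2425/1212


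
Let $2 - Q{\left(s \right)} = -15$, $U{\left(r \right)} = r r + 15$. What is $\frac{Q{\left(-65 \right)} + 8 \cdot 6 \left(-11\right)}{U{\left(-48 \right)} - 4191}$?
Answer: $\frac{511}{1872} \approx 0.27297$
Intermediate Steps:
$U{\left(r \right)} = 15 + r^{2}$ ($U{\left(r \right)} = r^{2} + 15 = 15 + r^{2}$)
$Q{\left(s \right)} = 17$ ($Q{\left(s \right)} = 2 - -15 = 2 + 15 = 17$)
$\frac{Q{\left(-65 \right)} + 8 \cdot 6 \left(-11\right)}{U{\left(-48 \right)} - 4191} = \frac{17 + 8 \cdot 6 \left(-11\right)}{\left(15 + \left(-48\right)^{2}\right) - 4191} = \frac{17 + 48 \left(-11\right)}{\left(15 + 2304\right) - 4191} = \frac{17 - 528}{2319 - 4191} = - \frac{511}{-1872} = \left(-511\right) \left(- \frac{1}{1872}\right) = \frac{511}{1872}$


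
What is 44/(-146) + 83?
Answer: 6037/73 ≈ 82.699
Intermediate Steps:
44/(-146) + 83 = -1/146*44 + 83 = -22/73 + 83 = 6037/73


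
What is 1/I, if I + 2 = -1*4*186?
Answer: -1/746 ≈ -0.0013405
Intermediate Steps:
I = -746 (I = -2 - 1*4*186 = -2 - 4*186 = -2 - 744 = -746)
1/I = 1/(-746) = -1/746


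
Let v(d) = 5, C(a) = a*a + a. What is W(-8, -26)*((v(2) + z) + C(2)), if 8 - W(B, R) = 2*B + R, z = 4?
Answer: 750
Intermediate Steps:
C(a) = a + a**2 (C(a) = a**2 + a = a + a**2)
W(B, R) = 8 - R - 2*B (W(B, R) = 8 - (2*B + R) = 8 - (R + 2*B) = 8 + (-R - 2*B) = 8 - R - 2*B)
W(-8, -26)*((v(2) + z) + C(2)) = (8 - 1*(-26) - 2*(-8))*((5 + 4) + 2*(1 + 2)) = (8 + 26 + 16)*(9 + 2*3) = 50*(9 + 6) = 50*15 = 750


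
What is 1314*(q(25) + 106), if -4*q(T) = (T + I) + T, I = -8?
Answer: 125487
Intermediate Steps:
q(T) = 2 - T/2 (q(T) = -((T - 8) + T)/4 = -((-8 + T) + T)/4 = -(-8 + 2*T)/4 = 2 - T/2)
1314*(q(25) + 106) = 1314*((2 - 1/2*25) + 106) = 1314*((2 - 25/2) + 106) = 1314*(-21/2 + 106) = 1314*(191/2) = 125487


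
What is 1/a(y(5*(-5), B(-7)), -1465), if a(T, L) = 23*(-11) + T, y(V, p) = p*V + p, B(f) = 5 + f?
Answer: -1/205 ≈ -0.0048781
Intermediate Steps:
y(V, p) = p + V*p (y(V, p) = V*p + p = p + V*p)
a(T, L) = -253 + T
1/a(y(5*(-5), B(-7)), -1465) = 1/(-253 + (5 - 7)*(1 + 5*(-5))) = 1/(-253 - 2*(1 - 25)) = 1/(-253 - 2*(-24)) = 1/(-253 + 48) = 1/(-205) = -1/205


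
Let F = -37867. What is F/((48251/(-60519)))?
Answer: 2291672973/48251 ≈ 47495.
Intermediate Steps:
F/((48251/(-60519))) = -37867/(48251/(-60519)) = -37867/(48251*(-1/60519)) = -37867/(-48251/60519) = -37867*(-60519/48251) = 2291672973/48251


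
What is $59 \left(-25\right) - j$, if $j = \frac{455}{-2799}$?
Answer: $- \frac{4128070}{2799} \approx -1474.8$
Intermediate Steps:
$j = - \frac{455}{2799}$ ($j = 455 \left(- \frac{1}{2799}\right) = - \frac{455}{2799} \approx -0.16256$)
$59 \left(-25\right) - j = 59 \left(-25\right) - - \frac{455}{2799} = -1475 + \frac{455}{2799} = - \frac{4128070}{2799}$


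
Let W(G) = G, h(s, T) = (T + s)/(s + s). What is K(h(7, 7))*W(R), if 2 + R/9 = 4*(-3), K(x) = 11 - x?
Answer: -1260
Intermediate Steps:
h(s, T) = (T + s)/(2*s) (h(s, T) = (T + s)/((2*s)) = (T + s)*(1/(2*s)) = (T + s)/(2*s))
R = -126 (R = -18 + 9*(4*(-3)) = -18 + 9*(-12) = -18 - 108 = -126)
K(h(7, 7))*W(R) = (11 - (7 + 7)/(2*7))*(-126) = (11 - 14/(2*7))*(-126) = (11 - 1*1)*(-126) = (11 - 1)*(-126) = 10*(-126) = -1260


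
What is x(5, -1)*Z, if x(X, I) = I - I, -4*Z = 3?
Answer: 0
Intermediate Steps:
Z = -3/4 (Z = -1/4*3 = -3/4 ≈ -0.75000)
x(X, I) = 0
x(5, -1)*Z = 0*(-3/4) = 0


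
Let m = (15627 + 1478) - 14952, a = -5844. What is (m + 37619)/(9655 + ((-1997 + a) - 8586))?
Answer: -9943/1693 ≈ -5.8730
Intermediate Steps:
m = 2153 (m = 17105 - 14952 = 2153)
(m + 37619)/(9655 + ((-1997 + a) - 8586)) = (2153 + 37619)/(9655 + ((-1997 - 5844) - 8586)) = 39772/(9655 + (-7841 - 8586)) = 39772/(9655 - 16427) = 39772/(-6772) = 39772*(-1/6772) = -9943/1693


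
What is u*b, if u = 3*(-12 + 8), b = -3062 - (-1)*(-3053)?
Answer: 73380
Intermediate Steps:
b = -6115 (b = -3062 - 1*3053 = -3062 - 3053 = -6115)
u = -12 (u = 3*(-4) = -12)
u*b = -12*(-6115) = 73380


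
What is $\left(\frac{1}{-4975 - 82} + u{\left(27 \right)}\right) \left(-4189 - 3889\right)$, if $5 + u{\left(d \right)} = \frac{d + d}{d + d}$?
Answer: $\frac{163409862}{5057} \approx 32314.0$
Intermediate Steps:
$u{\left(d \right)} = -4$ ($u{\left(d \right)} = -5 + \frac{d + d}{d + d} = -5 + \frac{2 d}{2 d} = -5 + 2 d \frac{1}{2 d} = -5 + 1 = -4$)
$\left(\frac{1}{-4975 - 82} + u{\left(27 \right)}\right) \left(-4189 - 3889\right) = \left(\frac{1}{-4975 - 82} - 4\right) \left(-4189 - 3889\right) = \left(\frac{1}{-5057} - 4\right) \left(-8078\right) = \left(- \frac{1}{5057} - 4\right) \left(-8078\right) = \left(- \frac{20229}{5057}\right) \left(-8078\right) = \frac{163409862}{5057}$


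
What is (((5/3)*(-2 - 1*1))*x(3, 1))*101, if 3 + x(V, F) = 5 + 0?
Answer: -1010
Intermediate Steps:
x(V, F) = 2 (x(V, F) = -3 + (5 + 0) = -3 + 5 = 2)
(((5/3)*(-2 - 1*1))*x(3, 1))*101 = (((5/3)*(-2 - 1*1))*2)*101 = (((5*(1/3))*(-2 - 1))*2)*101 = (((5/3)*(-3))*2)*101 = -5*2*101 = -10*101 = -1010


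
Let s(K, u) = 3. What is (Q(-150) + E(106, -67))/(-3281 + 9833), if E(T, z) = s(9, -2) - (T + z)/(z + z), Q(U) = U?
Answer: -6553/292656 ≈ -0.022391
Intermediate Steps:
E(T, z) = 3 - (T + z)/(2*z) (E(T, z) = 3 - (T + z)/(z + z) = 3 - (T + z)/(2*z))
(Q(-150) + E(106, -67))/(-3281 + 9833) = (-150 + (½)*(-1*106 + 5*(-67))/(-67))/(-3281 + 9833) = (-150 + (½)*(-1/67)*(-106 - 335))/6552 = (-150 + (½)*(-1/67)*(-441))*(1/6552) = (-150 + 441/134)*(1/6552) = -19659/134*1/6552 = -6553/292656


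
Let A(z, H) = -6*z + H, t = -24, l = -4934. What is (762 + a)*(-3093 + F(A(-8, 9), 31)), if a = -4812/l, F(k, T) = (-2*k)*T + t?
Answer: -12518911260/2467 ≈ -5.0746e+6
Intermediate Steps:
A(z, H) = H - 6*z
F(k, T) = -24 - 2*T*k (F(k, T) = (-2*k)*T - 24 = -2*T*k - 24 = -24 - 2*T*k)
a = 2406/2467 (a = -4812/(-4934) = -4812*(-1/4934) = 2406/2467 ≈ 0.97527)
(762 + a)*(-3093 + F(A(-8, 9), 31)) = (762 + 2406/2467)*(-3093 + (-24 - 2*31*(9 - 6*(-8)))) = 1882260*(-3093 + (-24 - 2*31*(9 + 48)))/2467 = 1882260*(-3093 + (-24 - 2*31*57))/2467 = 1882260*(-3093 + (-24 - 3534))/2467 = 1882260*(-3093 - 3558)/2467 = (1882260/2467)*(-6651) = -12518911260/2467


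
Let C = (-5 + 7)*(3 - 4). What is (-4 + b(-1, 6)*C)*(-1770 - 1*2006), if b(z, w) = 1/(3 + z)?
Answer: 18880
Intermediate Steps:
C = -2 (C = 2*(-1) = -2)
(-4 + b(-1, 6)*C)*(-1770 - 1*2006) = (-4 - 2/(3 - 1))*(-1770 - 1*2006) = (-4 - 2/2)*(-1770 - 2006) = (-4 + (1/2)*(-2))*(-3776) = (-4 - 1)*(-3776) = -5*(-3776) = 18880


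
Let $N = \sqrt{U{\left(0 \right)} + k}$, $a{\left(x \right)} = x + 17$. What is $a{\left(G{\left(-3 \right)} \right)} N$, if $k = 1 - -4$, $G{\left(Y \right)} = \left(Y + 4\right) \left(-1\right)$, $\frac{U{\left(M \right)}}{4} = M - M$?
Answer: $16 \sqrt{5} \approx 35.777$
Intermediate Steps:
$U{\left(M \right)} = 0$ ($U{\left(M \right)} = 4 \left(M - M\right) = 4 \cdot 0 = 0$)
$G{\left(Y \right)} = -4 - Y$ ($G{\left(Y \right)} = \left(4 + Y\right) \left(-1\right) = -4 - Y$)
$k = 5$ ($k = 1 + 4 = 5$)
$a{\left(x \right)} = 17 + x$
$N = \sqrt{5}$ ($N = \sqrt{0 + 5} = \sqrt{5} \approx 2.2361$)
$a{\left(G{\left(-3 \right)} \right)} N = \left(17 - 1\right) \sqrt{5} = 16 \sqrt{5}$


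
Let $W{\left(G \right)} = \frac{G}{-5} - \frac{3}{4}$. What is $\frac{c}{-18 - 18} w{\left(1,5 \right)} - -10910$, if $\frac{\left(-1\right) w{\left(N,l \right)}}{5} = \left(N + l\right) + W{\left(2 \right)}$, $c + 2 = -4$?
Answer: $\frac{261743}{24} \approx 10906.0$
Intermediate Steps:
$c = -6$ ($c = -2 - 4 = -6$)
$W{\left(G \right)} = - \frac{3}{4} - \frac{G}{5}$ ($W{\left(G \right)} = G \left(- \frac{1}{5}\right) - \frac{3}{4} = - \frac{G}{5} - \frac{3}{4} = - \frac{3}{4} - \frac{G}{5}$)
$w{\left(N,l \right)} = \frac{23}{4} - 5 N - 5 l$ ($w{\left(N,l \right)} = - 5 \left(\left(N + l\right) - \frac{23}{20}\right) = - 5 \left(- \frac{23}{20} + N + l\right) = \frac{23}{4} - 5 N - 5 l$)
$\frac{c}{-18 - 18} w{\left(1,5 \right)} - -10910 = \frac{1}{-18 - 18} \left(-6\right) \left(\frac{23}{4} - 5 - 25\right) - -10910 = \frac{1}{-36} \left(-6\right) \left(\frac{23}{4} - 5 - 25\right) + 10910 = \left(- \frac{1}{36}\right) \left(-6\right) \left(- \frac{97}{4}\right) + 10910 = \frac{1}{6} \left(- \frac{97}{4}\right) + 10910 = - \frac{97}{24} + 10910 = \frac{261743}{24}$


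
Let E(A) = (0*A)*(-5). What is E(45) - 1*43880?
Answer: -43880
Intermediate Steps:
E(A) = 0 (E(A) = 0*(-5) = 0)
E(45) - 1*43880 = 0 - 1*43880 = 0 - 43880 = -43880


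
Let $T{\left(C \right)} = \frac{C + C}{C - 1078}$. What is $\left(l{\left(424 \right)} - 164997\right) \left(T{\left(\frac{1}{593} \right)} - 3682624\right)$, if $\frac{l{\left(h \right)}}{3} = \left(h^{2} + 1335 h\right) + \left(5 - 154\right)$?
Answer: $- \frac{4877763543932687496}{639253} \approx -7.6304 \cdot 10^{12}$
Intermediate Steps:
$l{\left(h \right)} = -447 + 3 h^{2} + 4005 h$ ($l{\left(h \right)} = 3 \left(\left(h^{2} + 1335 h\right) + \left(5 - 154\right)\right) = 3 \left(\left(h^{2} + 1335 h\right) - 149\right) = 3 \left(-149 + h^{2} + 1335 h\right) = -447 + 3 h^{2} + 4005 h$)
$T{\left(C \right)} = \frac{2 C}{-1078 + C}$
$\left(l{\left(424 \right)} - 164997\right) \left(T{\left(\frac{1}{593} \right)} - 3682624\right) = \left(\left(-447 + 3 \cdot 424^{2} + 4005 \cdot 424\right) - 164997\right) \left(\frac{2}{593 \left(-1078 + \frac{1}{593}\right)} - 3682624\right) = \left(\left(-447 + 3 \cdot 179776 + 1698120\right) - 164997\right) \left(2 \cdot \frac{1}{593} \frac{1}{-1078 + \frac{1}{593}} - 3682624\right) = \left(\left(-447 + 539328 + 1698120\right) - 164997\right) \left(2 \cdot \frac{1}{593} \frac{1}{- \frac{639253}{593}} - 3682624\right) = \left(2237001 - 164997\right) \left(2 \cdot \frac{1}{593} \left(- \frac{593}{639253}\right) - 3682624\right) = 2072004 \left(- \frac{2}{639253} - 3682624\right) = 2072004 \left(- \frac{2354128439874}{639253}\right) = - \frac{4877763543932687496}{639253}$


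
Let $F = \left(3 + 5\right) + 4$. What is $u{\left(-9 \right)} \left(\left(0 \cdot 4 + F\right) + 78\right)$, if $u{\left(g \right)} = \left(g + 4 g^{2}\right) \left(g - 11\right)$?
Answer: $-567000$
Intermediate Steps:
$F = 12$ ($F = 8 + 4 = 12$)
$u{\left(g \right)} = \left(-11 + g\right) \left(g + 4 g^{2}\right)$ ($u{\left(g \right)} = \left(g + 4 g^{2}\right) \left(-11 + g\right) = \left(-11 + g\right) \left(g + 4 g^{2}\right)$)
$u{\left(-9 \right)} \left(\left(0 \cdot 4 + F\right) + 78\right) = - 9 \left(-11 - -387 + 4 \left(-9\right)^{2}\right) \left(\left(0 \cdot 4 + 12\right) + 78\right) = - 9 \left(-11 + 387 + 4 \cdot 81\right) \left(\left(0 + 12\right) + 78\right) = - 9 \left(-11 + 387 + 324\right) \left(12 + 78\right) = \left(-9\right) 700 \cdot 90 = \left(-6300\right) 90 = -567000$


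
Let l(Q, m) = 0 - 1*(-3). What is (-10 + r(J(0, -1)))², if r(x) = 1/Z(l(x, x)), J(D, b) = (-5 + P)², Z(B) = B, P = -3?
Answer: 841/9 ≈ 93.444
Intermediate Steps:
l(Q, m) = 3 (l(Q, m) = 0 + 3 = 3)
J(D, b) = 64 (J(D, b) = (-5 - 3)² = (-8)² = 64)
r(x) = ⅓ (r(x) = 1/3 = ⅓)
(-10 + r(J(0, -1)))² = (-10 + ⅓)² = (-29/3)² = 841/9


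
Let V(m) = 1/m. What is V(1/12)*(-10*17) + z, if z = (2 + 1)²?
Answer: -2031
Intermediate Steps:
z = 9 (z = 3² = 9)
V(1/12)*(-10*17) + z = (-10*17)/(1/12) + 9 = -170/(1/12) + 9 = 12*(-170) + 9 = -2040 + 9 = -2031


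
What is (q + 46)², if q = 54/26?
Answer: 390625/169 ≈ 2311.4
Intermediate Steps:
q = 27/13 (q = 54*(1/26) = 27/13 ≈ 2.0769)
(q + 46)² = (27/13 + 46)² = (625/13)² = 390625/169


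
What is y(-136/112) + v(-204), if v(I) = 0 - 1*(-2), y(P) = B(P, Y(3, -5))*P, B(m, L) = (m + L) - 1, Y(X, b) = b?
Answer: 2109/196 ≈ 10.760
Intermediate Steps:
B(m, L) = -1 + L + m (B(m, L) = (L + m) - 1 = -1 + L + m)
y(P) = P*(-6 + P) (y(P) = (-1 - 5 + P)*P = (-6 + P)*P = P*(-6 + P))
v(I) = 2 (v(I) = 0 + 2 = 2)
y(-136/112) + v(-204) = (-136/112)*(-6 - 136/112) + 2 = (-136*1/112)*(-6 - 136*1/112) + 2 = -17*(-6 - 17/14)/14 + 2 = -17/14*(-101/14) + 2 = 1717/196 + 2 = 2109/196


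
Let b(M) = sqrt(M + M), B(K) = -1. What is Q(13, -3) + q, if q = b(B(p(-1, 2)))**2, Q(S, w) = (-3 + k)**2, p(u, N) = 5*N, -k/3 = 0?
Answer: 7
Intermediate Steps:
k = 0 (k = -3*0 = 0)
Q(S, w) = 9 (Q(S, w) = (-3 + 0)**2 = (-3)**2 = 9)
b(M) = sqrt(2)*sqrt(M) (b(M) = sqrt(2*M) = sqrt(2)*sqrt(M))
q = -2 (q = (sqrt(2)*sqrt(-1))**2 = (sqrt(2)*I)**2 = (I*sqrt(2))**2 = -2)
Q(13, -3) + q = 9 - 2 = 7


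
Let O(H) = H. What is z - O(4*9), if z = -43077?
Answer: -43113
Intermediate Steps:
z - O(4*9) = -43077 - 4*9 = -43077 - 1*36 = -43077 - 36 = -43113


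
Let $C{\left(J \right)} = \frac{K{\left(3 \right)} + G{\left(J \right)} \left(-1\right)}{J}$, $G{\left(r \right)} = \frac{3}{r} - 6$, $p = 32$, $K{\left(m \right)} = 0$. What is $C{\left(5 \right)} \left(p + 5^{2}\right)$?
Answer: $\frac{1539}{25} \approx 61.56$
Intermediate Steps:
$G{\left(r \right)} = -6 + \frac{3}{r}$ ($G{\left(r \right)} = \frac{3}{r} - 6 = -6 + \frac{3}{r}$)
$C{\left(J \right)} = \frac{6 - \frac{3}{J}}{J}$ ($C{\left(J \right)} = \frac{0 + \left(-6 + \frac{3}{J}\right) \left(-1\right)}{J} = \frac{0 + \left(6 - \frac{3}{J}\right)}{J} = \frac{6 - \frac{3}{J}}{J}$)
$C{\left(5 \right)} \left(p + 5^{2}\right) = \frac{3 \left(-1 + 2 \cdot 5\right)}{25} \left(32 + 5^{2}\right) = 3 \cdot \frac{1}{25} \left(-1 + 10\right) \left(32 + 25\right) = 3 \cdot \frac{1}{25} \cdot 9 \cdot 57 = \frac{27}{25} \cdot 57 = \frac{1539}{25}$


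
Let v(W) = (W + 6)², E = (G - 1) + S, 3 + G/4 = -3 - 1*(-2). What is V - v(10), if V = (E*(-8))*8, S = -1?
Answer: 896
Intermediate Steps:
G = -16 (G = -12 + 4*(-3 - 1*(-2)) = -12 + 4*(-3 + 2) = -12 + 4*(-1) = -12 - 4 = -16)
E = -18 (E = (-16 - 1) - 1 = -17 - 1 = -18)
v(W) = (6 + W)²
V = 1152 (V = -18*(-8)*8 = 144*8 = 1152)
V - v(10) = 1152 - (6 + 10)² = 1152 - 1*16² = 1152 - 1*256 = 1152 - 256 = 896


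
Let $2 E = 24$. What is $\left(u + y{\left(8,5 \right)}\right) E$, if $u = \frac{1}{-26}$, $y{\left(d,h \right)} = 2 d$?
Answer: $\frac{2490}{13} \approx 191.54$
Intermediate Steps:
$u = - \frac{1}{26} \approx -0.038462$
$E = 12$ ($E = \frac{1}{2} \cdot 24 = 12$)
$\left(u + y{\left(8,5 \right)}\right) E = \left(- \frac{1}{26} + 2 \cdot 8\right) 12 = \left(- \frac{1}{26} + 16\right) 12 = \frac{415}{26} \cdot 12 = \frac{2490}{13}$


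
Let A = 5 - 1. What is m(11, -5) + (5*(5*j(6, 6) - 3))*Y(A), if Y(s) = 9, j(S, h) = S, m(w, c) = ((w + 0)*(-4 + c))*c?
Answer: 1710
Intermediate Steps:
m(w, c) = c*w*(-4 + c) (m(w, c) = (w*(-4 + c))*c = c*w*(-4 + c))
A = 4
m(11, -5) + (5*(5*j(6, 6) - 3))*Y(A) = -5*11*(-4 - 5) + (5*(5*6 - 3))*9 = -5*11*(-9) + (5*(30 - 3))*9 = 495 + (5*27)*9 = 495 + 135*9 = 495 + 1215 = 1710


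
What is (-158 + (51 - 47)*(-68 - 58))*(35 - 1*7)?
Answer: -18536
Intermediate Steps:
(-158 + (51 - 47)*(-68 - 58))*(35 - 1*7) = (-158 + 4*(-126))*(35 - 7) = (-158 - 504)*28 = -662*28 = -18536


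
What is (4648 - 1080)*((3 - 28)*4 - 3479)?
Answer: -12769872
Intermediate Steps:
(4648 - 1080)*((3 - 28)*4 - 3479) = 3568*(-25*4 - 3479) = 3568*(-100 - 3479) = 3568*(-3579) = -12769872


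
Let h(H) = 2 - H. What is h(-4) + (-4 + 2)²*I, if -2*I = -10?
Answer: 26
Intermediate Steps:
I = 5 (I = -½*(-10) = 5)
h(-4) + (-4 + 2)²*I = (2 - 1*(-4)) + (-4 + 2)²*5 = (2 + 4) + (-2)²*5 = 6 + 4*5 = 6 + 20 = 26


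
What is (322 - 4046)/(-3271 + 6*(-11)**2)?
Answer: 3724/2545 ≈ 1.4633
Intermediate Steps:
(322 - 4046)/(-3271 + 6*(-11)**2) = -3724/(-3271 + 6*121) = -3724/(-3271 + 726) = -3724/(-2545) = -3724*(-1/2545) = 3724/2545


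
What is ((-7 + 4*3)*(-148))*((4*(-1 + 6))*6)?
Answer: -88800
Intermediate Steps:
((-7 + 4*3)*(-148))*((4*(-1 + 6))*6) = ((-7 + 12)*(-148))*((4*5)*6) = (5*(-148))*(20*6) = -740*120 = -88800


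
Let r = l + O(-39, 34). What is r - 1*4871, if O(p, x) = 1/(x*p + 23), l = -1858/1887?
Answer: -11979047692/2458761 ≈ -4872.0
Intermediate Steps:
l = -1858/1887 (l = -1858*1/1887 = -1858/1887 ≈ -0.98463)
O(p, x) = 1/(23 + p*x) (O(p, x) = 1/(p*x + 23) = 1/(23 + p*x))
r = -2422861/2458761 (r = -1858/1887 + 1/(23 - 39*34) = -1858/1887 + 1/(23 - 1326) = -1858/1887 + 1/(-1303) = -1858/1887 - 1/1303 = -2422861/2458761 ≈ -0.98540)
r - 1*4871 = -2422861/2458761 - 1*4871 = -2422861/2458761 - 4871 = -11979047692/2458761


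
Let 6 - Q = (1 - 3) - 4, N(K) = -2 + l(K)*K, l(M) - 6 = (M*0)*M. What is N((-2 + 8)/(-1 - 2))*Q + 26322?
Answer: 26154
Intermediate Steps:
l(M) = 6 (l(M) = 6 + (M*0)*M = 6 + 0*M = 6 + 0 = 6)
N(K) = -2 + 6*K
Q = 12 (Q = 6 - ((1 - 3) - 4) = 6 - (-2 - 4) = 6 - 1*(-6) = 6 + 6 = 12)
N((-2 + 8)/(-1 - 2))*Q + 26322 = (-2 + 6*((-2 + 8)/(-1 - 2)))*12 + 26322 = (-2 + 6*(6/(-3)))*12 + 26322 = (-2 + 6*(6*(-⅓)))*12 + 26322 = (-2 + 6*(-2))*12 + 26322 = (-2 - 12)*12 + 26322 = -14*12 + 26322 = -168 + 26322 = 26154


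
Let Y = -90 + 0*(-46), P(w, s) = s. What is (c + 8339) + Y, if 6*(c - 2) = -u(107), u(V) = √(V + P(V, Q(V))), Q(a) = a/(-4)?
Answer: 8251 - √321/12 ≈ 8249.5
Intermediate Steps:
Q(a) = -a/4 (Q(a) = a*(-¼) = -a/4)
u(V) = √3*√V/2 (u(V) = √(V - V/4) = √(3*V/4) = √3*√V/2)
c = 2 - √321/12 (c = 2 + (-√3*√107/2)/6 = 2 + (-√321/2)/6 = 2 - √321/12 ≈ 0.50696)
Y = -90 (Y = -90 + 0 = -90)
(c + 8339) + Y = ((2 - √321/12) + 8339) - 90 = (8341 - √321/12) - 90 = 8251 - √321/12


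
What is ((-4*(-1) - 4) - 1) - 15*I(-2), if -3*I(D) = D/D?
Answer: 4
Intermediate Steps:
I(D) = -1/3 (I(D) = -D/(3*D) = -1/3*1 = -1/3)
((-4*(-1) - 4) - 1) - 15*I(-2) = ((-4*(-1) - 4) - 1) - 15*(-1/3) = ((4 - 4) - 1) + 5 = (0 - 1) + 5 = -1 + 5 = 4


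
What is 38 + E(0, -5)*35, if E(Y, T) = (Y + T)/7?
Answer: 13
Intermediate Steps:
E(Y, T) = T/7 + Y/7 (E(Y, T) = (T + Y)*(1/7) = T/7 + Y/7)
38 + E(0, -5)*35 = 38 + ((1/7)*(-5) + (1/7)*0)*35 = 38 + (-5/7 + 0)*35 = 38 - 5/7*35 = 38 - 25 = 13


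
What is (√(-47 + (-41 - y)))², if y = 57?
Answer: -145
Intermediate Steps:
(√(-47 + (-41 - y)))² = (√(-47 + (-41 - 1*57)))² = (√(-47 + (-41 - 57)))² = (√(-47 - 98))² = (√(-145))² = (I*√145)² = -145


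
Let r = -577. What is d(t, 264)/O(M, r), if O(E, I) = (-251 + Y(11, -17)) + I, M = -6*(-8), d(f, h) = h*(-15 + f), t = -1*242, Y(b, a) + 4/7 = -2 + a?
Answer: 474936/5933 ≈ 80.050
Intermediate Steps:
Y(b, a) = -18/7 + a (Y(b, a) = -4/7 + (-2 + a) = -18/7 + a)
t = -242
M = 48
O(E, I) = -1894/7 + I (O(E, I) = (-251 + (-18/7 - 17)) + I = (-251 - 137/7) + I = -1894/7 + I)
d(t, 264)/O(M, r) = (264*(-15 - 242))/(-1894/7 - 577) = (264*(-257))/(-5933/7) = -67848*(-7/5933) = 474936/5933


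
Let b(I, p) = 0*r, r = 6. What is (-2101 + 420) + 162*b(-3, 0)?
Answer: -1681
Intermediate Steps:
b(I, p) = 0 (b(I, p) = 0*6 = 0)
(-2101 + 420) + 162*b(-3, 0) = (-2101 + 420) + 162*0 = -1681 + 0 = -1681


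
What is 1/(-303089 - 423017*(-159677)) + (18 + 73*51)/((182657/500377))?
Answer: 217033831343412313691/21177696027723634 ≈ 10248.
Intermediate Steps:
1/(-303089 - 423017*(-159677)) + (18 + 73*51)/((182657/500377)) = -1/159677/(-726106) + (18 + 3723)/((182657*(1/500377))) = -1/726106*(-1/159677) + 3741/(182657/500377) = 1/115942427762 + 3741*(500377/182657) = 1/115942427762 + 1871910357/182657 = 217033831343412313691/21177696027723634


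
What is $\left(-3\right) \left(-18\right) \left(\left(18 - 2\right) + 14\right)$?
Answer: $1620$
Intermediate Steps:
$\left(-3\right) \left(-18\right) \left(\left(18 - 2\right) + 14\right) = 54 \left(16 + 14\right) = 54 \cdot 30 = 1620$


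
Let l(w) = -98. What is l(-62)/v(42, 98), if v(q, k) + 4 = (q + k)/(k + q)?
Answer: 98/3 ≈ 32.667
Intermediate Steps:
v(q, k) = -3 (v(q, k) = -4 + (q + k)/(k + q) = -4 + (k + q)/(k + q) = -4 + 1 = -3)
l(-62)/v(42, 98) = -98/(-3) = -98*(-1/3) = 98/3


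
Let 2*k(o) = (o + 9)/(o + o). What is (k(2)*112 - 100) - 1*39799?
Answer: -39745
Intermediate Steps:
k(o) = (9 + o)/(4*o) (k(o) = ((o + 9)/(o + o))/2 = ((9 + o)/((2*o)))/2 = ((9 + o)*(1/(2*o)))/2 = ((9 + o)/(2*o))/2 = (9 + o)/(4*o))
(k(2)*112 - 100) - 1*39799 = (((¼)*(9 + 2)/2)*112 - 100) - 1*39799 = (((¼)*(½)*11)*112 - 100) - 39799 = ((11/8)*112 - 100) - 39799 = (154 - 100) - 39799 = 54 - 39799 = -39745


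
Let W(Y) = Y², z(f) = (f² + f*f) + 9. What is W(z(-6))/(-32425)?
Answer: -6561/32425 ≈ -0.20234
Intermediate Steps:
z(f) = 9 + 2*f² (z(f) = (f² + f²) + 9 = 2*f² + 9 = 9 + 2*f²)
W(z(-6))/(-32425) = (9 + 2*(-6)²)²/(-32425) = (9 + 2*36)²*(-1/32425) = (9 + 72)²*(-1/32425) = 81²*(-1/32425) = 6561*(-1/32425) = -6561/32425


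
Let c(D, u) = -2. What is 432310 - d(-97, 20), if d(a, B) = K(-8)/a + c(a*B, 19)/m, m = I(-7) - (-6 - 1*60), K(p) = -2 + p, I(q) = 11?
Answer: 3228922814/7469 ≈ 4.3231e+5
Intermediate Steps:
m = 77 (m = 11 - (-6 - 1*60) = 11 - (-6 - 60) = 11 - 1*(-66) = 11 + 66 = 77)
d(a, B) = -2/77 - 10/a (d(a, B) = (-2 - 8)/a - 2/77 = -10/a - 2*1/77 = -10/a - 2/77 = -2/77 - 10/a)
432310 - d(-97, 20) = 432310 - (-2/77 - 10/(-97)) = 432310 - (-2/77 - 10*(-1/97)) = 432310 - (-2/77 + 10/97) = 432310 - 1*576/7469 = 432310 - 576/7469 = 3228922814/7469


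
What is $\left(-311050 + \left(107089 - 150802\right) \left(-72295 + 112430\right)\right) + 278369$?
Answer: $-1754453936$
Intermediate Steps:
$\left(-311050 + \left(107089 - 150802\right) \left(-72295 + 112430\right)\right) + 278369 = \left(-311050 - 1754421255\right) + 278369 = -1754732305 + 278369 = -1754453936$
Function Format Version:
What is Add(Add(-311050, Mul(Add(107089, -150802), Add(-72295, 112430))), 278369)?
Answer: -1754453936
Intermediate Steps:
Add(Add(-311050, Mul(Add(107089, -150802), Add(-72295, 112430))), 278369) = Add(Add(-311050, Mul(-43713, 40135)), 278369) = Add(Add(-311050, -1754421255), 278369) = Add(-1754732305, 278369) = -1754453936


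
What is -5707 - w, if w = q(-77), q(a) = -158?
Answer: -5549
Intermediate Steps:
w = -158
-5707 - w = -5707 - 1*(-158) = -5707 + 158 = -5549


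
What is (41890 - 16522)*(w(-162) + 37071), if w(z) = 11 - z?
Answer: 944805792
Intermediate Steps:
(41890 - 16522)*(w(-162) + 37071) = (41890 - 16522)*((11 - 1*(-162)) + 37071) = 25368*((11 + 162) + 37071) = 25368*(173 + 37071) = 25368*37244 = 944805792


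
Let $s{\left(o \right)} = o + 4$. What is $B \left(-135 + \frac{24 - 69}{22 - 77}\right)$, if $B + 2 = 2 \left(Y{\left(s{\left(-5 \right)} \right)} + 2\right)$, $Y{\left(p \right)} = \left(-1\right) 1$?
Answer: $0$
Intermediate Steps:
$s{\left(o \right)} = 4 + o$
$Y{\left(p \right)} = -1$
$B = 0$ ($B = -2 + 2 \left(-1 + 2\right) = -2 + 2 \cdot 1 = -2 + 2 = 0$)
$B \left(-135 + \frac{24 - 69}{22 - 77}\right) = 0 \left(-135 + \frac{24 - 69}{22 - 77}\right) = 0 \left(-135 - \frac{45}{-55}\right) = 0 \left(-135 - - \frac{9}{11}\right) = 0 \left(-135 + \frac{9}{11}\right) = 0 \left(- \frac{1476}{11}\right) = 0$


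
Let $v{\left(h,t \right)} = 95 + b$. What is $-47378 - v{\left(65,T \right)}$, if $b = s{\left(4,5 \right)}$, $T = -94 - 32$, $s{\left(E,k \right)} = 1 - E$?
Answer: $-47470$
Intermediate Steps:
$T = -126$ ($T = -94 - 32 = -126$)
$b = -3$ ($b = 1 - 4 = -3$)
$v{\left(h,t \right)} = 92$ ($v{\left(h,t \right)} = 95 - 3 = 92$)
$-47378 - v{\left(65,T \right)} = -47378 - 92 = -47470$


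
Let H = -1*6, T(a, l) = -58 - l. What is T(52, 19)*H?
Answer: 462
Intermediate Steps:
H = -6
T(52, 19)*H = (-58 - 1*19)*(-6) = (-58 - 19)*(-6) = -77*(-6) = 462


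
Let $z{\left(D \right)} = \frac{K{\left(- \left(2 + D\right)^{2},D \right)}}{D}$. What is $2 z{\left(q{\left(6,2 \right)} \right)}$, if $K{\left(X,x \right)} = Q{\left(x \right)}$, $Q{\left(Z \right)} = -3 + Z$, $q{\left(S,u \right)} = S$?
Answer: $1$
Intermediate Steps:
$K{\left(X,x \right)} = -3 + x$
$z{\left(D \right)} = \frac{-3 + D}{D}$
$2 z{\left(q{\left(6,2 \right)} \right)} = 2 \frac{-3 + 6}{6} = 2 \cdot \frac{1}{6} \cdot 3 = 2 \cdot \frac{1}{2} = 1$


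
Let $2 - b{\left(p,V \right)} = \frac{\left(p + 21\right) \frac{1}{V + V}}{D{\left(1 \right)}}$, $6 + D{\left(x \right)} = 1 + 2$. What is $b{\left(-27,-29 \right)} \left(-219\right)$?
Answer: $- \frac{12921}{29} \approx -445.55$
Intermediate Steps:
$D{\left(x \right)} = -3$ ($D{\left(x \right)} = -6 + \left(1 + 2\right) = -6 + 3 = -3$)
$b{\left(p,V \right)} = 2 + \frac{21 + p}{6 V}$ ($b{\left(p,V \right)} = 2 - \frac{\left(p + 21\right) \frac{1}{V + V}}{-3} = 2 - \frac{21 + p}{2 V} \left(- \frac{1}{3}\right) = 2 - - \frac{21 + p}{6 V} = 2 + \frac{21 + p}{6 V}$)
$b{\left(-27,-29 \right)} \left(-219\right) = \frac{21 - 27 + 12 \left(-29\right)}{6 \left(-29\right)} \left(-219\right) = \frac{1}{6} \left(- \frac{1}{29}\right) \left(21 - 27 - 348\right) \left(-219\right) = \frac{1}{6} \left(- \frac{1}{29}\right) \left(-354\right) \left(-219\right) = \frac{59}{29} \left(-219\right) = - \frac{12921}{29}$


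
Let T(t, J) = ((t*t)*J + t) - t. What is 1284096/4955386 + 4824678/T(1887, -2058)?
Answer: 782168977763507/3026114902089531 ≈ 0.25847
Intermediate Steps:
T(t, J) = J*t² (T(t, J) = (t²*J + t) - t = (J*t² + t) - t = (t + J*t²) - t = J*t²)
1284096/4955386 + 4824678/T(1887, -2058) = 1284096/4955386 + 4824678/((-2058*1887²)) = 1284096*(1/4955386) + 4824678/((-2058*3560769)) = 642048/2477693 + 4824678/(-7328062602) = 642048/2477693 + 4824678*(-1/7328062602) = 642048/2477693 - 804113/1221343767 = 782168977763507/3026114902089531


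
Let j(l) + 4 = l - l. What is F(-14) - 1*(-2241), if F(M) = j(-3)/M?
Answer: 15689/7 ≈ 2241.3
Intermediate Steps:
j(l) = -4 (j(l) = -4 + (l - l) = -4 + 0 = -4)
F(M) = -4/M
F(-14) - 1*(-2241) = -4/(-14) - 1*(-2241) = -4*(-1/14) + 2241 = 2/7 + 2241 = 15689/7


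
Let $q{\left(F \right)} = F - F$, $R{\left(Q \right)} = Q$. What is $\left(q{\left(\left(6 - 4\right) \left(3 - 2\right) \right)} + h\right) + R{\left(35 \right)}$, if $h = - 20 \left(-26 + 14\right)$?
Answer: $275$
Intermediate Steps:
$h = 240$ ($h = \left(-20\right) \left(-12\right) = 240$)
$q{\left(F \right)} = 0$
$\left(q{\left(\left(6 - 4\right) \left(3 - 2\right) \right)} + h\right) + R{\left(35 \right)} = \left(0 + 240\right) + 35 = 240 + 35 = 275$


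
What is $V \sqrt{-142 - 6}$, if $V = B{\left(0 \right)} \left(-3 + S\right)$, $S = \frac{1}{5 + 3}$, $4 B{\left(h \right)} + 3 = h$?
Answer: $\frac{69 i \sqrt{37}}{16} \approx 26.232 i$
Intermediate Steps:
$B{\left(h \right)} = - \frac{3}{4} + \frac{h}{4}$
$S = \frac{1}{8} \approx 0.125$
$V = \frac{69}{32}$ ($V = \left(- \frac{3}{4} + \frac{1}{4} \cdot 0\right) \left(-3 + \frac{1}{8}\right) = \left(- \frac{3}{4} + 0\right) \left(- \frac{23}{8}\right) = \left(- \frac{3}{4}\right) \left(- \frac{23}{8}\right) = \frac{69}{32} \approx 2.1563$)
$V \sqrt{-142 - 6} = \frac{69 \sqrt{-142 - 6}}{32} = \frac{69 \sqrt{-148}}{32} = \frac{69 \cdot 2 i \sqrt{37}}{32} = \frac{69 i \sqrt{37}}{16}$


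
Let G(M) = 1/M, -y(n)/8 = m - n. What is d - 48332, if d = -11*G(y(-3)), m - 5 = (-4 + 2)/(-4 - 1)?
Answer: -16239497/336 ≈ -48332.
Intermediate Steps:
m = 27/5 (m = 5 + (-4 + 2)/(-4 - 1) = 5 - 2/(-5) = 5 - 2*(-⅕) = 5 + ⅖ = 27/5 ≈ 5.4000)
y(n) = -216/5 + 8*n (y(n) = -8*(27/5 - n) = -216/5 + 8*n)
d = 55/336 (d = -11/(-216/5 + 8*(-3)) = -11/(-216/5 - 24) = -11/(-336/5) = -11*(-5/336) = 55/336 ≈ 0.16369)
d - 48332 = 55/336 - 48332 = -16239497/336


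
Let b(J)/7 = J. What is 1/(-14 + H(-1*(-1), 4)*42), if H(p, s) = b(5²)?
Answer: 1/7336 ≈ 0.00013631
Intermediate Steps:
b(J) = 7*J
H(p, s) = 175 (H(p, s) = 7*5² = 7*25 = 175)
1/(-14 + H(-1*(-1), 4)*42) = 1/(-14 + 175*42) = 1/(-14 + 7350) = 1/7336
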